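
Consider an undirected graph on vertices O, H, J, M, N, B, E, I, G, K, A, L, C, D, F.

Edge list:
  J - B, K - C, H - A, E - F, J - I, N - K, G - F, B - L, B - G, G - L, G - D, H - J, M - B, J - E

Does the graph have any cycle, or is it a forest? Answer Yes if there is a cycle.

Yes

DFS, tracking each vertex's parent; an edge to a visited non-parent vertex closes a cycle.
Start from B:
visit B (parent –)
  visit L (parent B)
    L–B: parent, skip
    visit G (parent L)
      G–B: B visited and ≠ parent → cycle
Cycle: B – L – G – B.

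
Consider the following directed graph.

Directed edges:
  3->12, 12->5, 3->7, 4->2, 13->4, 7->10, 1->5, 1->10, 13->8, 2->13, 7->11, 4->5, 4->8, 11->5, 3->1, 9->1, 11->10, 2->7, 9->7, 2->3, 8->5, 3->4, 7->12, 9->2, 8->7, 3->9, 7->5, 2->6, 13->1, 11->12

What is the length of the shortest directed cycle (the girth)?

3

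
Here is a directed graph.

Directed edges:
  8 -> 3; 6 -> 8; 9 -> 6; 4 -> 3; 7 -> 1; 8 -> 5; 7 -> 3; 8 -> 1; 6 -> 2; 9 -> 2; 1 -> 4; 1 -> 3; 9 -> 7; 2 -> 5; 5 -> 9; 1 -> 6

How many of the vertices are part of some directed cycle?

7

A vertex is on a directed cycle iff it belongs to a strongly connected component of size ≥ 2 (or has a self-loop).
The vertices on cycles are {1, 2, 5, 6, 7, 8, 9} — 7 in total.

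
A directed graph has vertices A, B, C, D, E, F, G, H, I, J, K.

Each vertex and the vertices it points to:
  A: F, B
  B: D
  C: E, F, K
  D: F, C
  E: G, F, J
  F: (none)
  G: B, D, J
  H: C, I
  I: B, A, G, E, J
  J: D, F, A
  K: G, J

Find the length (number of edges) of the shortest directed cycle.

For each vertex v, BFS finds the shortest path from v back to v.
The shortest such closed walk is C → K → G → D → C, length 4.

4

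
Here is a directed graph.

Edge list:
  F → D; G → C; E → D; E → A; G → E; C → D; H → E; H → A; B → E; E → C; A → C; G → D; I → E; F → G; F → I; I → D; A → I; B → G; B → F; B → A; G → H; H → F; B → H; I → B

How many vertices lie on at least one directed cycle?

7

A vertex is on a directed cycle iff it belongs to a strongly connected component of size ≥ 2 (or has a self-loop).
The vertices on cycles are {A, B, E, F, G, H, I} — 7 in total.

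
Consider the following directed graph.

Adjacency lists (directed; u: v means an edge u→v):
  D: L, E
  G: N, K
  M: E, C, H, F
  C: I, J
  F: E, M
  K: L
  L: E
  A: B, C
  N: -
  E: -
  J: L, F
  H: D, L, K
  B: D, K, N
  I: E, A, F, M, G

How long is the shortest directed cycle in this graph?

2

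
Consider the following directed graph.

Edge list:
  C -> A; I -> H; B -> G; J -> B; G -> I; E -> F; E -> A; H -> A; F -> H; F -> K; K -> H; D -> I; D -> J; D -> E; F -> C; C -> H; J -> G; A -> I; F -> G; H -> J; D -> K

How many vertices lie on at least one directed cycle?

A vertex is on a directed cycle iff it belongs to a strongly connected component of size ≥ 2 (or has a self-loop).
The vertices on cycles are {A, B, G, H, I, J} — 6 in total.

6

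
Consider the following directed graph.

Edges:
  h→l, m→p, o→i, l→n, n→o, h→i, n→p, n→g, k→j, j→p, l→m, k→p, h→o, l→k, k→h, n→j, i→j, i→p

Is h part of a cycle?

h is on a cycle iff h can reach itself via ≥1 edge.
h → l → k → h — yes.

Yes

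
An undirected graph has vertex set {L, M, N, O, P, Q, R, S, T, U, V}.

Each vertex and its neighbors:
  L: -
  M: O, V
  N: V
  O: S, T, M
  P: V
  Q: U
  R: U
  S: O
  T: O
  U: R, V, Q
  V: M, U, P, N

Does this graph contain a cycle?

No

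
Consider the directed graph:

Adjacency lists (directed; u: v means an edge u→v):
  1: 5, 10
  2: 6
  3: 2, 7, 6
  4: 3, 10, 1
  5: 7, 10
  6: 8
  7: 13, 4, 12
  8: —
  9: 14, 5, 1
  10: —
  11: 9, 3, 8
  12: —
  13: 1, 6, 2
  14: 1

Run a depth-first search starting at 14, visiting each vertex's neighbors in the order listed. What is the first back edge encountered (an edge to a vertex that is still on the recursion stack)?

DFS from 14 (visiting each vertex's neighbors in the order listed); mark gray on enter, black on exit:
14 gray
  1 gray
    5 gray
      7 gray
        13 gray
          13→1: 1 is gray → back edge
First back edge: 13 → 1.

13->1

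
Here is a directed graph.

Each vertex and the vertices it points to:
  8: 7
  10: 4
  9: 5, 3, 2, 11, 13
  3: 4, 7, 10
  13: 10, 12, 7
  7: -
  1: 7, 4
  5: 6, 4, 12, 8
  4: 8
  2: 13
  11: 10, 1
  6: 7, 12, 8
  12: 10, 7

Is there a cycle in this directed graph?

DFS with white/gray/black marking, starting from 7:
7 gray
7 black
8 gray
  8→7: 7 black — skip
8 black
10 gray
  4 gray
    4→8: 8 black — skip
  4 black
10 black
9 gray
  5 gray
    6 gray
      6→7: 7 black — skip
      12 gray
        12→10: 10 black — skip
        12→7: 7 black — skip
      12 black
      6→8: 8 black — skip
    6 black
    5→4: 4 black — skip
    5→12: 12 black — skip
    5→8: 8 black — skip
  5 black
  3 gray
    3→4: 4 black — skip
    3→7: 7 black — skip
    3→10: 10 black — skip
  3 black
  2 gray
    13 gray
      13→10: 10 black — skip
      13→12: 12 black — skip
      13→7: 7 black — skip
    13 black
  2 black
  11 gray
    11→10: 10 black — skip
    1 gray
      1→7: 7 black — skip
      1→4: 4 black — skip
    1 black
  11 black
  9→13: 13 black — skip
9 black
Every edge goes to a white or black vertex — no back edge, so the graph is acyclic.

No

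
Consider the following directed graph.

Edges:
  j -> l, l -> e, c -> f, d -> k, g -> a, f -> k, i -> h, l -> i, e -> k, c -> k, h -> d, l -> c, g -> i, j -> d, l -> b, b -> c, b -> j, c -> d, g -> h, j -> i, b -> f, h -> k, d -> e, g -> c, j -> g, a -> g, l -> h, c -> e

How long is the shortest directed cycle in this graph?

2

For each vertex v, BFS finds the shortest path from v back to v.
The shortest such closed walk is g → a → g, length 2.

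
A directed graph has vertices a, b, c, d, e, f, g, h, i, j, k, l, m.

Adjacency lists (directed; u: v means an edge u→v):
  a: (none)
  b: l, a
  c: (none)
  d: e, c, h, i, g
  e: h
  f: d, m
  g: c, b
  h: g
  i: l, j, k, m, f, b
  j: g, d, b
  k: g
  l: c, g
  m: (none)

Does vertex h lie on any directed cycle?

No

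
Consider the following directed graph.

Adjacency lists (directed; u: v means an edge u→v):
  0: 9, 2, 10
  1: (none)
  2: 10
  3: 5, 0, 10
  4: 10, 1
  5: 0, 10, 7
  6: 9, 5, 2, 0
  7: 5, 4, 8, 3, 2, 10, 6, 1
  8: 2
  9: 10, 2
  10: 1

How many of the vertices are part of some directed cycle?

A vertex is on a directed cycle iff it belongs to a strongly connected component of size ≥ 2 (or has a self-loop).
The vertices on cycles are {3, 5, 6, 7} — 4 in total.

4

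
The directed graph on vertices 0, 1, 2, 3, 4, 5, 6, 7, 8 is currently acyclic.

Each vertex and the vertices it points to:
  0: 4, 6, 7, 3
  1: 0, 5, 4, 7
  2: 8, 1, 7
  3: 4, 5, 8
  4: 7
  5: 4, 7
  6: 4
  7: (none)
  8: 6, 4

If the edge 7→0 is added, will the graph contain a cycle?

Adding 7→0 creates a cycle iff 0 can already reach 7.
Path from 0: 0 → 7.
So 0 → … → 7 → 0 is a cycle.

Yes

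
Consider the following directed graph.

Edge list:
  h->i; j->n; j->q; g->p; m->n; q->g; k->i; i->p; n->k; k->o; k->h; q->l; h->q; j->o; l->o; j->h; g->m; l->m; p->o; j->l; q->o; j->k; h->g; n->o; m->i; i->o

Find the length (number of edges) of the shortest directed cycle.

5

For each vertex v, BFS finds the shortest path from v back to v.
The shortest such closed walk is n → k → h → g → m → n, length 5.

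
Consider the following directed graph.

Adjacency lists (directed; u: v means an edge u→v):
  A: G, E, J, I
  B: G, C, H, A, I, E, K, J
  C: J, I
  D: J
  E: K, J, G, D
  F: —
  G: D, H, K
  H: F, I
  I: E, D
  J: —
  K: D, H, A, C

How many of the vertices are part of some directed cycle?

7

A vertex is on a directed cycle iff it belongs to a strongly connected component of size ≥ 2 (or has a self-loop).
The vertices on cycles are {A, C, E, G, H, I, K} — 7 in total.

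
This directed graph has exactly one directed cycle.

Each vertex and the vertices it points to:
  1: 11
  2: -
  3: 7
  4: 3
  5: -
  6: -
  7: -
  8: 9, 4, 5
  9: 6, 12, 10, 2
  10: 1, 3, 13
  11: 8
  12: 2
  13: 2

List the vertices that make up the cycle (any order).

DFS with gray/black marking from 8:
8 gray
  9 gray
    6 gray
    6 black
    12 gray
      2 gray
      2 black
    12 black
    10 gray
      1 gray
        11 gray
          11→8: 8 is gray → back edge
Back edge closes the cycle 8 → 9 → 10 → 1 → 11 → 8; its vertices are {1, 8, 9, 10, 11}.

1, 8, 9, 10, 11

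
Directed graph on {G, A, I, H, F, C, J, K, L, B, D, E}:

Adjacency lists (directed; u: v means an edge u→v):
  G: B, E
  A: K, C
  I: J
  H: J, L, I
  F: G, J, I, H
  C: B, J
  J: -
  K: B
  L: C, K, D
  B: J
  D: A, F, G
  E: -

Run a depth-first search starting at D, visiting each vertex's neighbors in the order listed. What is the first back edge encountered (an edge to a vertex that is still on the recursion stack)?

L→D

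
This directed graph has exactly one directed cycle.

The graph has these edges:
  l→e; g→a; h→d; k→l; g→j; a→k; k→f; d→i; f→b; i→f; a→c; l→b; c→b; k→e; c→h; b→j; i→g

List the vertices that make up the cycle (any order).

DFS with gray/black marking from i:
i gray
  g gray
    j gray
    j black
    a gray
      c gray
        b gray
          b→j: j black — skip
        b black
        h gray
          d gray
            d→i: i is gray → back edge
Back edge closes the cycle i → g → a → c → h → d → i; its vertices are {a, c, d, g, h, i}.

a, c, d, g, h, i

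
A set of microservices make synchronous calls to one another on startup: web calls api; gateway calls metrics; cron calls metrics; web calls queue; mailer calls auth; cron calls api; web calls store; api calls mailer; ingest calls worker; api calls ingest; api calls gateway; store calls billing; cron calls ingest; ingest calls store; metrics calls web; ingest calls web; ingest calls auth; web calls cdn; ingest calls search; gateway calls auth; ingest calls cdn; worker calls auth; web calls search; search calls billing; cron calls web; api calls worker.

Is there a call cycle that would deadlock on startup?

DFS with white/gray/black marking, starting from worker:
worker gray
  auth gray
  auth black
worker black
gateway gray
  gateway→auth: auth black — skip
  metrics gray
    web gray
      cdn gray
      cdn black
      search gray
        billing gray
        billing black
      search black
      queue gray
      queue black
      api gray
        mailer gray
          mailer→auth: auth black — skip
        mailer black
        ingest gray
          ingest→cdn: cdn black — skip
          ingest→search: search black — skip
          ingest→web: web is gray → back edge
Back edge found, so a cycle exists: web → api → ingest → web.

Yes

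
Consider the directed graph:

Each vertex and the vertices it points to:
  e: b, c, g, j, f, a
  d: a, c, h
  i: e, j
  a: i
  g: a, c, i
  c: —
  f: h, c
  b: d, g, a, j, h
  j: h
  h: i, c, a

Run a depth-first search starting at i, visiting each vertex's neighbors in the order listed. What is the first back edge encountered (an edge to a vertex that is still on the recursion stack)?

a→i

DFS from i (visiting each vertex's neighbors in the order listed); mark gray on enter, black on exit:
i gray
  e gray
    b gray
      d gray
        a gray
          a→i: i is gray → back edge
First back edge: a → i.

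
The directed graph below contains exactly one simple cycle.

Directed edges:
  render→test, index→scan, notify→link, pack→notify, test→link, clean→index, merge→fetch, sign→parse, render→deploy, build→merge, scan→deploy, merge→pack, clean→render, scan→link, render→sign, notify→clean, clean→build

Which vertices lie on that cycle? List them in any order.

pack, build, clean, merge, notify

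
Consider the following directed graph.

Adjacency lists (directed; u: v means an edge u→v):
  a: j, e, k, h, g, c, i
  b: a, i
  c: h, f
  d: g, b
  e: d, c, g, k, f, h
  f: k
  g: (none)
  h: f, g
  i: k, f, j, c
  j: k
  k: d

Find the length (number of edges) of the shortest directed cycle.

4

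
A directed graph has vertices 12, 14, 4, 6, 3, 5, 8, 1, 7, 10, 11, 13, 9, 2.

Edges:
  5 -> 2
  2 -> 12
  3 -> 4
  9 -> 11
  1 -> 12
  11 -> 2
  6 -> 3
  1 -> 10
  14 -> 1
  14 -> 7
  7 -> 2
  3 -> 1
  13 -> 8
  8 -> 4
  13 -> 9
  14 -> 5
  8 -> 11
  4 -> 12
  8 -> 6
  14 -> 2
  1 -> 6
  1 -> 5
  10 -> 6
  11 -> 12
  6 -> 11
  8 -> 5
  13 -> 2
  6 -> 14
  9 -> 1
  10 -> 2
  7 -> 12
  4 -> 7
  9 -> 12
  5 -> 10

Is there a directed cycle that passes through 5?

5 is on a cycle iff 5 can reach itself via ≥1 edge.
5 → 10 → 6 → 14 → 5 — yes.

Yes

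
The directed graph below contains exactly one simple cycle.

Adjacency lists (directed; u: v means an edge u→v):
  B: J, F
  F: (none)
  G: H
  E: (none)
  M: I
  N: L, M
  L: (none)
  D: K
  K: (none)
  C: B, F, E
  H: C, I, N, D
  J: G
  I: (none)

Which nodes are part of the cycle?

DFS with gray/black marking from G:
G gray
  H gray
    C gray
      B gray
        J gray
          J→G: G is gray → back edge
Back edge closes the cycle G → H → C → B → J → G; its vertices are {B, C, G, H, J}.

B, C, G, H, J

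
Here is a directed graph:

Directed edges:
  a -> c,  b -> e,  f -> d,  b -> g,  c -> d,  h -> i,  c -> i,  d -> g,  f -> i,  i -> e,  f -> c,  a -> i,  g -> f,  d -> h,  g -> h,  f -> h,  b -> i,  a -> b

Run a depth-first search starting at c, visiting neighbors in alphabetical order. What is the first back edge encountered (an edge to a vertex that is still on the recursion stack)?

f→c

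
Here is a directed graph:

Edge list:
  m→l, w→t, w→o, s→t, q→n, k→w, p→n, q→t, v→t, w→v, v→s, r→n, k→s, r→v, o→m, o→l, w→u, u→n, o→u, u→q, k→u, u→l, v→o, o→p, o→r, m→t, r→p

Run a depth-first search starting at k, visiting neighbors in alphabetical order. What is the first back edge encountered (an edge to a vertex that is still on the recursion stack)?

DFS from k (visiting neighbors in alphabetical order); mark gray on enter, black on exit:
k gray
  s gray
    t gray
    t black
  s black
  u gray
    l gray
    l black
    n gray
    n black
    q gray
      q→n: n black — skip
      q→t: t black — skip
    q black
  u black
  w gray
    o gray
      o→l: l black — skip
      m gray
        m→l: l black — skip
        m→t: t black — skip
      m black
      p gray
        p→n: n black — skip
      p black
      r gray
        r→n: n black — skip
        r→p: p black — skip
        v gray
          v→o: o is gray → back edge
First back edge: v → o.

v→o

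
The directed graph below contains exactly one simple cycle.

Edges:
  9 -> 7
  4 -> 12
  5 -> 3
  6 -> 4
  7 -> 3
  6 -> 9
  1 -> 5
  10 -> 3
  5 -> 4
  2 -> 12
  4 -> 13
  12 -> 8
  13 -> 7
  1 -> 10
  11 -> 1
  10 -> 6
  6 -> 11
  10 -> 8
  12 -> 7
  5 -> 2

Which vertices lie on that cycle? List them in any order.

1, 6, 10, 11

DFS with gray/black marking from 11:
11 gray
  1 gray
    5 gray
      2 gray
        12 gray
          7 gray
            3 gray
            3 black
          7 black
          8 gray
          8 black
        12 black
      2 black
      4 gray
        13 gray
          13→7: 7 black — skip
        13 black
        4→12: 12 black — skip
      4 black
      5→3: 3 black — skip
    5 black
    10 gray
      6 gray
        6→4: 4 black — skip
        9 gray
          9→7: 7 black — skip
        9 black
        6→11: 11 is gray → back edge
Back edge closes the cycle 11 → 1 → 10 → 6 → 11; its vertices are {1, 6, 10, 11}.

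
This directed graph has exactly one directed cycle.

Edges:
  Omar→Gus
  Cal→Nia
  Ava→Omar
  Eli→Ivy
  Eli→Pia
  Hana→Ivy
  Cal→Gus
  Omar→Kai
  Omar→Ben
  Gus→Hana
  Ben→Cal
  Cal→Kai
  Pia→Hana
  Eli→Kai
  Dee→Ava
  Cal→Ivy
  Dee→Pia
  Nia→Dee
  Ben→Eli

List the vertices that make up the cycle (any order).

Ava, Ben, Cal, Dee, Nia, Omar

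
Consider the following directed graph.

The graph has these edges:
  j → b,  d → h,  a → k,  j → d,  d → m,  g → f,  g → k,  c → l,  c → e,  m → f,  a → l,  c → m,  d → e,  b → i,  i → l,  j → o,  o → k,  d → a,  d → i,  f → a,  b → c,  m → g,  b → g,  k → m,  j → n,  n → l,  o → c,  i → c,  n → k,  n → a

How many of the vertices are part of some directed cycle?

5

A vertex is on a directed cycle iff it belongs to a strongly connected component of size ≥ 2 (or has a self-loop).
The vertices on cycles are {a, f, g, k, m} — 5 in total.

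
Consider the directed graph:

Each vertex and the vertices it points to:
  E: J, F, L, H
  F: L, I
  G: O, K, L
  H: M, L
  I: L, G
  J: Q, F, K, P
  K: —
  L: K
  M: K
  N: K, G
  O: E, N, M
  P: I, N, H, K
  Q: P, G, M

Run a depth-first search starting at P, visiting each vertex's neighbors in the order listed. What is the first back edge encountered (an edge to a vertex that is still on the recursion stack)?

DFS from P (visiting each vertex's neighbors in the order listed); mark gray on enter, black on exit:
P gray
  I gray
    L gray
      K gray
      K black
    L black
    G gray
      O gray
        E gray
          J gray
            Q gray
              Q→P: P is gray → back edge
First back edge: Q → P.

Q->P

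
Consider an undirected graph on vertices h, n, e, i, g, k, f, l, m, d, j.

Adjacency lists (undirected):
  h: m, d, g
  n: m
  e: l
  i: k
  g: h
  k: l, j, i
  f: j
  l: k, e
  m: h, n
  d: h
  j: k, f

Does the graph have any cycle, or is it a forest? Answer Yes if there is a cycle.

DFS, tracking each vertex's parent; an edge to a visited non-parent vertex closes a cycle.
Start from n:
visit n (parent –)
  visit m (parent n)
    visit h (parent m)
      h–m: parent, skip
      visit d (parent h)
        d–h: parent, skip
      visit g (parent h)
        g–h: parent, skip
    m–n: parent, skip
visit e (parent –)
  visit l (parent e)
    visit k (parent l)
      k–l: parent, skip
      visit j (parent k)
        j–k: parent, skip
        visit f (parent j)
          f–j: parent, skip
      visit i (parent k)
        i–k: parent, skip
    l–e: parent, skip
No non-parent visited neighbor found — the graph is a forest.

No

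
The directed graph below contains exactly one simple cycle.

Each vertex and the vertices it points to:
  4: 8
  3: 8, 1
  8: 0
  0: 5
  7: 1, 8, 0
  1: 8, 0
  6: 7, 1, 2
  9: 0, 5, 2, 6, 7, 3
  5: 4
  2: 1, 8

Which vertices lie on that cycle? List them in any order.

0, 4, 5, 8

DFS with gray/black marking from 5:
5 gray
  4 gray
    8 gray
      0 gray
        0→5: 5 is gray → back edge
Back edge closes the cycle 5 → 4 → 8 → 0 → 5; its vertices are {0, 4, 5, 8}.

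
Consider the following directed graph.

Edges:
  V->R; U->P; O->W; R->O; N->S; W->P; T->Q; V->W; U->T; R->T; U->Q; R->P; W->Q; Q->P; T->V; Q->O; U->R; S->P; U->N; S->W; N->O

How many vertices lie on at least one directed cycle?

A vertex is on a directed cycle iff it belongs to a strongly connected component of size ≥ 2 (or has a self-loop).
The vertices on cycles are {O, Q, R, T, V, W} — 6 in total.

6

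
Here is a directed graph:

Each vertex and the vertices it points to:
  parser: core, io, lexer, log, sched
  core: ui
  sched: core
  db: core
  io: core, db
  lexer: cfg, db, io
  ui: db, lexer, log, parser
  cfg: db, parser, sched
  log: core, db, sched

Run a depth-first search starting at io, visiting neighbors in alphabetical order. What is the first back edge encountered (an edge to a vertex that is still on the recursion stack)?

db->core

DFS from io (visiting neighbors in alphabetical order); mark gray on enter, black on exit:
io gray
  core gray
    ui gray
      db gray
        db→core: core is gray → back edge
First back edge: db → core.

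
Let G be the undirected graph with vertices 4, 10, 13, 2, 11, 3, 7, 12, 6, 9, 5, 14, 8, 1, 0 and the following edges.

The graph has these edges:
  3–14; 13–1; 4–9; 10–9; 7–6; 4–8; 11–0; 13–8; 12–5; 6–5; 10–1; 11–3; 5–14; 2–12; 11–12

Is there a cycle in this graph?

DFS, tracking each vertex's parent; an edge to a visited non-parent vertex closes a cycle.
Start from 4:
visit 4 (parent –)
  visit 9 (parent 4)
    visit 10 (parent 9)
      10–9: parent, skip
      visit 1 (parent 10)
        visit 13 (parent 1)
          13–1: parent, skip
          visit 8 (parent 13)
            8–13: parent, skip
            8–4: 4 visited and ≠ parent → cycle
Cycle: 4 – 9 – 10 – 1 – 13 – 8 – 4.

Yes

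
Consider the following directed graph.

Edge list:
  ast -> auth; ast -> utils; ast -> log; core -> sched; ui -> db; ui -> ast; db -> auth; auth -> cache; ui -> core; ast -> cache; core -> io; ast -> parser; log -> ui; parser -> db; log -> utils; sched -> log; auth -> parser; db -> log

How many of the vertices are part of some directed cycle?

8

A vertex is on a directed cycle iff it belongs to a strongly connected component of size ≥ 2 (or has a self-loop).
The vertices on cycles are {db, ui, ast, log, auth, core, sched, parser} — 8 in total.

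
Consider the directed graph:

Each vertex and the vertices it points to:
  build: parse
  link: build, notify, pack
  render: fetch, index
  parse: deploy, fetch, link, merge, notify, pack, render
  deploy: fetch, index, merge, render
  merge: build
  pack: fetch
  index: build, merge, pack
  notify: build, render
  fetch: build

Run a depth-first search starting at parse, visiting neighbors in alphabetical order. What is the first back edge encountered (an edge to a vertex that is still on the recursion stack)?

build→parse

DFS from parse (visiting neighbors in alphabetical order); mark gray on enter, black on exit:
parse gray
  deploy gray
    fetch gray
      build gray
        build→parse: parse is gray → back edge
First back edge: build → parse.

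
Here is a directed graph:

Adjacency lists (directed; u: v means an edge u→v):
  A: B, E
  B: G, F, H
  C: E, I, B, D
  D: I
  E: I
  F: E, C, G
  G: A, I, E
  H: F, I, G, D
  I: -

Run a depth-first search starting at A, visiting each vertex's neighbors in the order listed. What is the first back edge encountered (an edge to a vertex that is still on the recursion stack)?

G→A

DFS from A (visiting each vertex's neighbors in the order listed); mark gray on enter, black on exit:
A gray
  B gray
    G gray
      G→A: A is gray → back edge
First back edge: G → A.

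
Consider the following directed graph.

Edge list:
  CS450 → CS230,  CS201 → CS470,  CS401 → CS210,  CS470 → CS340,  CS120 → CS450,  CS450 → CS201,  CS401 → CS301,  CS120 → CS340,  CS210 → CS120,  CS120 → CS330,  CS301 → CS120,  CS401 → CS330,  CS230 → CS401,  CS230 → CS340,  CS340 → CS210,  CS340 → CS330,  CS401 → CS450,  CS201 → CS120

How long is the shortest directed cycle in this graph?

3

For each vertex v, BFS finds the shortest path from v back to v.
The shortest such closed walk is CS401 → CS450 → CS230 → CS401, length 3.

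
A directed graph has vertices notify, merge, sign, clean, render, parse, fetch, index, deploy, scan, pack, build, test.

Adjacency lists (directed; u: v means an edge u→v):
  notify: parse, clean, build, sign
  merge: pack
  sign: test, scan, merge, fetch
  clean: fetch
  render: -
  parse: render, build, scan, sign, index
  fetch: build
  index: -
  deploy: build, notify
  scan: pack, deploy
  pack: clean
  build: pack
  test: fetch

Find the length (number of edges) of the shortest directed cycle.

4

For each vertex v, BFS finds the shortest path from v back to v.
The shortest such closed walk is notify → parse → scan → deploy → notify, length 4.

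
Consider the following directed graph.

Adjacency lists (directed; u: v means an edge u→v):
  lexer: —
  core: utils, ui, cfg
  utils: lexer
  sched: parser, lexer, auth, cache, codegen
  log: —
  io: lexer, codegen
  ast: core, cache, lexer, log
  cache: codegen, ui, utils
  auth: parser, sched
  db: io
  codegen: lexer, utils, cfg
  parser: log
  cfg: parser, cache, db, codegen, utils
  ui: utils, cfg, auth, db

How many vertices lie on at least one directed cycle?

A vertex is on a directed cycle iff it belongs to a strongly connected component of size ≥ 2 (or has a self-loop).
The vertices on cycles are {db, io, ui, cfg, auth, cache, sched, codegen} — 8 in total.

8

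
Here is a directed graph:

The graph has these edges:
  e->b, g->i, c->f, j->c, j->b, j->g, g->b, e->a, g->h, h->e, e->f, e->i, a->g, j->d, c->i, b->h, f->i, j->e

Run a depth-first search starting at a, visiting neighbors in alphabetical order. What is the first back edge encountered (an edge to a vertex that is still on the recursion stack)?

e→a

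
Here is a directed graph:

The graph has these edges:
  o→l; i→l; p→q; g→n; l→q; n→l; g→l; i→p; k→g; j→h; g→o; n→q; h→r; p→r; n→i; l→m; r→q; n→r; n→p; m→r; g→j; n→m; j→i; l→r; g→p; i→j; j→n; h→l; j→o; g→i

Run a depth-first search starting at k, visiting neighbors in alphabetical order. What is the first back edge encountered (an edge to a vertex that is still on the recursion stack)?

DFS from k (visiting neighbors in alphabetical order); mark gray on enter, black on exit:
k gray
  g gray
    i gray
      j gray
        h gray
          l gray
            m gray
              r gray
                q gray
                q black
              r black
            m black
            l→q: q black — skip
            l→r: r black — skip
          l black
          h→r: r black — skip
        h black
        j→i: i is gray → back edge
First back edge: j → i.

j->i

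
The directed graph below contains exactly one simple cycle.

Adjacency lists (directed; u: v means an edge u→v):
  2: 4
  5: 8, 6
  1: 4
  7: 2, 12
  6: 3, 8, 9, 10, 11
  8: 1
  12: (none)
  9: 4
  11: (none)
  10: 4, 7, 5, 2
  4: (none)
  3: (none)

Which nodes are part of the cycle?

5, 6, 10

DFS with gray/black marking from 5:
5 gray
  8 gray
    1 gray
      4 gray
      4 black
    1 black
  8 black
  6 gray
    3 gray
    3 black
    6→8: 8 black — skip
    9 gray
      9→4: 4 black — skip
    9 black
    10 gray
      10→4: 4 black — skip
      7 gray
        2 gray
          2→4: 4 black — skip
        2 black
        12 gray
        12 black
      7 black
      10→5: 5 is gray → back edge
Back edge closes the cycle 5 → 6 → 10 → 5; its vertices are {5, 6, 10}.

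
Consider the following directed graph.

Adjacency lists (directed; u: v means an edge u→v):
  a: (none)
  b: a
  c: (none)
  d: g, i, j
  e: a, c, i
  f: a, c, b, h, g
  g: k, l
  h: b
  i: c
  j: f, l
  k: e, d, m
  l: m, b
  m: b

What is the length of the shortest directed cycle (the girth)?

For each vertex v, BFS finds the shortest path from v back to v.
The shortest such closed walk is g → k → d → g, length 3.

3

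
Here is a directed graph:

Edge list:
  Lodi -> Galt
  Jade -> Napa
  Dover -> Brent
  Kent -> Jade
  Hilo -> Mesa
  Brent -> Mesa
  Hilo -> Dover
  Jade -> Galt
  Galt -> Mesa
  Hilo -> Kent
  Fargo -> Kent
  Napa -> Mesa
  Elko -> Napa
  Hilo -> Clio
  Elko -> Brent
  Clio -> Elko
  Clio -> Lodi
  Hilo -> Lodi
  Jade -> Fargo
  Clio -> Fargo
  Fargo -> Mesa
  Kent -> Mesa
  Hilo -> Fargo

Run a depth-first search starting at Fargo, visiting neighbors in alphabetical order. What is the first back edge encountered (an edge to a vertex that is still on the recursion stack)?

DFS from Fargo (visiting neighbors in alphabetical order); mark gray on enter, black on exit:
Fargo gray
  Kent gray
    Jade gray
      Jade→Fargo: Fargo is gray → back edge
First back edge: Jade → Fargo.

Jade→Fargo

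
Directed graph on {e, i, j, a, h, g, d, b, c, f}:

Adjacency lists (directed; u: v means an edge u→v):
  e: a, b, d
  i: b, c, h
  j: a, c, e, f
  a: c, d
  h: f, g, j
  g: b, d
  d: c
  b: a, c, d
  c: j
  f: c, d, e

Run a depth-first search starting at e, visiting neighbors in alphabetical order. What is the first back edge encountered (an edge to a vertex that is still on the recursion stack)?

DFS from e (visiting neighbors in alphabetical order); mark gray on enter, black on exit:
e gray
  a gray
    c gray
      j gray
        j→a: a is gray → back edge
First back edge: j → a.

j→a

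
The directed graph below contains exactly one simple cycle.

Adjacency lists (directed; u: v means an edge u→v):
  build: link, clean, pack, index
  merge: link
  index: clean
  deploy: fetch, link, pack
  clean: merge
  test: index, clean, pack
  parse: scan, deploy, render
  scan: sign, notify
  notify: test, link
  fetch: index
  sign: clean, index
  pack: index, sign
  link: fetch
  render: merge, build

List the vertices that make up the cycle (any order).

link, clean, fetch, index, merge

DFS with gray/black marking from merge:
merge gray
  link gray
    fetch gray
      index gray
        clean gray
          clean→merge: merge is gray → back edge
Back edge closes the cycle merge → link → fetch → index → clean → merge; its vertices are {link, clean, fetch, index, merge}.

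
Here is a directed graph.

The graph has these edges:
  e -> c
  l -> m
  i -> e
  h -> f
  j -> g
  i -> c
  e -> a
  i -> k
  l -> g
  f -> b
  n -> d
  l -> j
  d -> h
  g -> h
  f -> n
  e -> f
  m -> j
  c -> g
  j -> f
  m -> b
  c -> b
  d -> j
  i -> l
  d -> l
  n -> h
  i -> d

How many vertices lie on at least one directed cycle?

A vertex is on a directed cycle iff it belongs to a strongly connected component of size ≥ 2 (or has a self-loop).
The vertices on cycles are {d, f, g, h, j, l, m, n} — 8 in total.

8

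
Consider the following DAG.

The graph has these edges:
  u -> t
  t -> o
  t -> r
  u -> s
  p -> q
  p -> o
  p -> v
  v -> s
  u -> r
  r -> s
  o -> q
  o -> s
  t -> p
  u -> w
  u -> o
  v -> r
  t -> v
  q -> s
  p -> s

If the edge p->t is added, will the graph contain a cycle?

Yes

Adding p→t creates a cycle iff t can already reach p.
Path from t: t → p.
So t → … → p → t is a cycle.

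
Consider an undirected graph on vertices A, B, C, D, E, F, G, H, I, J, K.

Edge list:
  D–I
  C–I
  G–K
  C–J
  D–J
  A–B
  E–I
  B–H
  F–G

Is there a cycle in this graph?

DFS, tracking each vertex's parent; an edge to a visited non-parent vertex closes a cycle.
Start from A:
visit A (parent –)
  visit B (parent A)
    B–A: parent, skip
    visit H (parent B)
      H–B: parent, skip
visit C (parent –)
  visit I (parent C)
    visit D (parent I)
      D–I: parent, skip
      visit J (parent D)
        J–D: parent, skip
        J–C: C visited and ≠ parent → cycle
Cycle: C – I – D – J – C.

Yes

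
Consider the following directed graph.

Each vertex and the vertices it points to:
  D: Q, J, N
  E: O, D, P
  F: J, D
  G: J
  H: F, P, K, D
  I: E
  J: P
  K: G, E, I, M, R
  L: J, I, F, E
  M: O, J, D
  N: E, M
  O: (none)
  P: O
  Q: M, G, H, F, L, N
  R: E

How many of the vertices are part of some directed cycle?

11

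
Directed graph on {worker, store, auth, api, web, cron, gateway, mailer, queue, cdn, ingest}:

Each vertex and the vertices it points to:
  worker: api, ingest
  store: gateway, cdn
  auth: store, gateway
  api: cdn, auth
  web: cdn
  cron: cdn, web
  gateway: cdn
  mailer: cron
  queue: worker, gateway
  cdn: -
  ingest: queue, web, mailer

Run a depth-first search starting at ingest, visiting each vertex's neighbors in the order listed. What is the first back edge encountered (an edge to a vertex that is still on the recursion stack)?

DFS from ingest (visiting each vertex's neighbors in the order listed); mark gray on enter, black on exit:
ingest gray
  queue gray
    worker gray
      api gray
        cdn gray
        cdn black
        auth gray
          store gray
            gateway gray
              gateway→cdn: cdn black — skip
            gateway black
            store→cdn: cdn black — skip
          store black
          auth→gateway: gateway black — skip
        auth black
      api black
      worker→ingest: ingest is gray → back edge
First back edge: worker → ingest.

worker→ingest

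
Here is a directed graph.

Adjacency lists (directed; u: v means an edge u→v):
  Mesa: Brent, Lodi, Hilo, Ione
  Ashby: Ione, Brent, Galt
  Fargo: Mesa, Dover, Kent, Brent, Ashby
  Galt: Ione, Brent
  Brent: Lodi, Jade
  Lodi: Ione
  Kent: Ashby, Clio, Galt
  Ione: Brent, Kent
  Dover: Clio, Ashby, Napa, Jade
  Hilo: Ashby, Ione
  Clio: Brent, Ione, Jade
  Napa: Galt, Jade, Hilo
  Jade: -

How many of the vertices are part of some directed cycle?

A vertex is on a directed cycle iff it belongs to a strongly connected component of size ≥ 2 (or has a self-loop).
The vertices on cycles are {Clio, Galt, Ione, Kent, Lodi, Ashby, Brent} — 7 in total.

7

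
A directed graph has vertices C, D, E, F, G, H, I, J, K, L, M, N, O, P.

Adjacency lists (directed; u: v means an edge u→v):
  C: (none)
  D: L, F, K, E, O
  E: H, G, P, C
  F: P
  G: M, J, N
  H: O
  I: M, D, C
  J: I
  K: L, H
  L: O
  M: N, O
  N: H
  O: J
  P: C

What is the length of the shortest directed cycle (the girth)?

4

For each vertex v, BFS finds the shortest path from v back to v.
The shortest such closed walk is D → O → J → I → D, length 4.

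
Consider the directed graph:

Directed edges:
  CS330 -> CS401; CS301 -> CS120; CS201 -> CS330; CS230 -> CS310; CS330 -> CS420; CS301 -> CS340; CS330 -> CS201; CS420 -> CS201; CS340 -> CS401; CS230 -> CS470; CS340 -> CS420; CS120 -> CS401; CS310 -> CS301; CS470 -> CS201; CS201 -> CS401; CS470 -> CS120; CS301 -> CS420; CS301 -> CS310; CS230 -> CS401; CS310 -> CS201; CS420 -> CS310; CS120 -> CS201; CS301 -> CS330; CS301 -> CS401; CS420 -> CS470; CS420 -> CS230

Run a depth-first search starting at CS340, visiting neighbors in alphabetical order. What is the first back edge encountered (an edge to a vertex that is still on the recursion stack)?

DFS from CS340 (visiting neighbors in alphabetical order); mark gray on enter, black on exit:
CS340 gray
  CS401 gray
  CS401 black
  CS420 gray
    CS201 gray
      CS330 gray
        CS330→CS201: CS201 is gray → back edge
First back edge: CS330 → CS201.

CS330->CS201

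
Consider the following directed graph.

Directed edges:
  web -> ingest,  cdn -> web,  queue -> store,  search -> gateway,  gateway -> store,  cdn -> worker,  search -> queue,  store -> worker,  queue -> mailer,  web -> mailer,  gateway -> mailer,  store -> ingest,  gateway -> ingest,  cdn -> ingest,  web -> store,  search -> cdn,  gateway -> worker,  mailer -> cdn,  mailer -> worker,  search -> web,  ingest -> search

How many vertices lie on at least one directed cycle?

8

A vertex is on a directed cycle iff it belongs to a strongly connected component of size ≥ 2 (or has a self-loop).
The vertices on cycles are {cdn, web, queue, store, ingest, mailer, search, gateway} — 8 in total.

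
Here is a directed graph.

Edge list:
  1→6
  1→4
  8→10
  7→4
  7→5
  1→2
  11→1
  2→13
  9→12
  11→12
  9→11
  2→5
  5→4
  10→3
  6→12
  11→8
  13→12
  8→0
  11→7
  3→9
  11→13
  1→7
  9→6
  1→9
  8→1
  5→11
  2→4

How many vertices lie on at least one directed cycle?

A vertex is on a directed cycle iff it belongs to a strongly connected component of size ≥ 2 (or has a self-loop).
The vertices on cycles are {1, 2, 3, 5, 7, 8, 9, 10, 11} — 9 in total.

9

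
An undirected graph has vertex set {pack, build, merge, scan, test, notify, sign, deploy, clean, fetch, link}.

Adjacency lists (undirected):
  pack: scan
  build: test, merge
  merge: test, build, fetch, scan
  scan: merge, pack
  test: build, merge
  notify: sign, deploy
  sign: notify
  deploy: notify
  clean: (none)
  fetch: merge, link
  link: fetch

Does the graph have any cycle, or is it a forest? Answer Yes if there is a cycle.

Yes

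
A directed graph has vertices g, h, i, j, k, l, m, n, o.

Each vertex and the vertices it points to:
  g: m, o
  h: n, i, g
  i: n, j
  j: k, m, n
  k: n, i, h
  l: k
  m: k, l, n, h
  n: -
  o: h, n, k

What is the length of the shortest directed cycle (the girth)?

3

For each vertex v, BFS finds the shortest path from v back to v.
The shortest such closed walk is g → m → h → g, length 3.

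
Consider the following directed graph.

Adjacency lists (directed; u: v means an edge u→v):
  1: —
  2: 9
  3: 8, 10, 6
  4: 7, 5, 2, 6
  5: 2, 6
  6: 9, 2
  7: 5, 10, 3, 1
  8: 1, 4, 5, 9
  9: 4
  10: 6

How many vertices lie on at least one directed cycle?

A vertex is on a directed cycle iff it belongs to a strongly connected component of size ≥ 2 (or has a self-loop).
The vertices on cycles are {2, 3, 4, 5, 6, 7, 8, 9, 10} — 9 in total.

9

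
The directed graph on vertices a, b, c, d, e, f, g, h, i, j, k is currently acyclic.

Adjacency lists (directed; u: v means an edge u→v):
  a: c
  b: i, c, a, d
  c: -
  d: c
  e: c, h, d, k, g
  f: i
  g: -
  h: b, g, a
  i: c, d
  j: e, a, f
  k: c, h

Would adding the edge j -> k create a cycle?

Adding j→k creates a cycle iff k can already reach j.
Explore from k: no path reaches j. The graph stays acyclic.

No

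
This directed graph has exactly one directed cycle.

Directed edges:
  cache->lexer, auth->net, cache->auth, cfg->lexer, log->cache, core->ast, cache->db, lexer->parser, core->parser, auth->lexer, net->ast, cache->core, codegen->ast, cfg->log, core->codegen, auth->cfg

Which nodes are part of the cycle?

cfg, log, auth, cache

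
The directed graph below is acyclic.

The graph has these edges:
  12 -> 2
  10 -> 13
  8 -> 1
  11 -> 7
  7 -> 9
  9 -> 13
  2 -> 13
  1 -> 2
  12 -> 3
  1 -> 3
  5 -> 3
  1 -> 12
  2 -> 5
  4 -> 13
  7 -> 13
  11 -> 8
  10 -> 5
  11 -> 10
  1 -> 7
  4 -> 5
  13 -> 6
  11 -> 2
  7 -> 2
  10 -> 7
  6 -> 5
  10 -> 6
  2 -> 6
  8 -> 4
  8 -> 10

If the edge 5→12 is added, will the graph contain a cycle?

Yes

Adding 5→12 creates a cycle iff 12 can already reach 5.
Path from 12: 12 → 2 → 5.
So 12 → … → 5 → 12 is a cycle.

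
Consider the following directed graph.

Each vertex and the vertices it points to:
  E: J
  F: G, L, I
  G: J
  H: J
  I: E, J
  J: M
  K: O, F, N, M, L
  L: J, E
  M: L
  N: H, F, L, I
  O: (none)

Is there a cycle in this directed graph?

DFS with white/gray/black marking, starting from O:
O gray
O black
E gray
  J gray
    M gray
      L gray
        L→J: J is gray → back edge
Back edge found, so a cycle exists: J → M → L → J.

Yes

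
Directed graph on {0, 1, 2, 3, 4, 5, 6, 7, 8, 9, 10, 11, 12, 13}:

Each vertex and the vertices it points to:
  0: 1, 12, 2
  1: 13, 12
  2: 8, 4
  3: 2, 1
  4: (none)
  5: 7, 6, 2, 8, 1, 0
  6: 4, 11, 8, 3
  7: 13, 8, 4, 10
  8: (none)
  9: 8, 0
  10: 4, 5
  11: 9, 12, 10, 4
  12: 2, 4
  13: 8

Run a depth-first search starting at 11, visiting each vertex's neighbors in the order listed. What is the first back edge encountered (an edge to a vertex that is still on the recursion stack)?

7->10

DFS from 11 (visiting each vertex's neighbors in the order listed); mark gray on enter, black on exit:
11 gray
  9 gray
    8 gray
    8 black
    0 gray
      1 gray
        13 gray
          13→8: 8 black — skip
        13 black
        12 gray
          2 gray
            2→8: 8 black — skip
            4 gray
            4 black
          2 black
          12→4: 4 black — skip
        12 black
      1 black
      0→12: 12 black — skip
      0→2: 2 black — skip
    0 black
  9 black
  11→12: 12 black — skip
  10 gray
    10→4: 4 black — skip
    5 gray
      7 gray
        7→13: 13 black — skip
        7→8: 8 black — skip
        7→4: 4 black — skip
        7→10: 10 is gray → back edge
First back edge: 7 → 10.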